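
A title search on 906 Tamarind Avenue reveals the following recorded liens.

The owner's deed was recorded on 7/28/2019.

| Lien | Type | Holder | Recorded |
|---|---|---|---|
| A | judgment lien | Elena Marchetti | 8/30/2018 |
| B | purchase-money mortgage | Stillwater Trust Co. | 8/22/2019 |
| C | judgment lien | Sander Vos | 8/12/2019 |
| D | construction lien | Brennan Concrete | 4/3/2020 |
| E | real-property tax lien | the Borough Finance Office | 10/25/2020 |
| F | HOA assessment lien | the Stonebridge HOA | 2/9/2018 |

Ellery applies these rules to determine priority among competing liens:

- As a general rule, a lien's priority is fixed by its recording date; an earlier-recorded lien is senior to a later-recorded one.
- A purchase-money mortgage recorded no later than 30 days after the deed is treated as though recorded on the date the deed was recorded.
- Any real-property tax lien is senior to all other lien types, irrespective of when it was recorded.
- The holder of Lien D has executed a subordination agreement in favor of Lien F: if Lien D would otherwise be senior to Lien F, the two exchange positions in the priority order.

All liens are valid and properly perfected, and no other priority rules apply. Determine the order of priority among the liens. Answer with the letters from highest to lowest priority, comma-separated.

Adjusting effective dates: B's effective date is the deed date, 7/28/2019.
E is a real-property tax lien, so it outranks all other liens regardless of date.
Ordering the rest by effective date: F (2/9/2018), A (8/30/2018), B (7/28/2019), C (8/12/2019), D (4/3/2020).
D already ranks below F; the subordination has no effect.

E, F, A, B, C, D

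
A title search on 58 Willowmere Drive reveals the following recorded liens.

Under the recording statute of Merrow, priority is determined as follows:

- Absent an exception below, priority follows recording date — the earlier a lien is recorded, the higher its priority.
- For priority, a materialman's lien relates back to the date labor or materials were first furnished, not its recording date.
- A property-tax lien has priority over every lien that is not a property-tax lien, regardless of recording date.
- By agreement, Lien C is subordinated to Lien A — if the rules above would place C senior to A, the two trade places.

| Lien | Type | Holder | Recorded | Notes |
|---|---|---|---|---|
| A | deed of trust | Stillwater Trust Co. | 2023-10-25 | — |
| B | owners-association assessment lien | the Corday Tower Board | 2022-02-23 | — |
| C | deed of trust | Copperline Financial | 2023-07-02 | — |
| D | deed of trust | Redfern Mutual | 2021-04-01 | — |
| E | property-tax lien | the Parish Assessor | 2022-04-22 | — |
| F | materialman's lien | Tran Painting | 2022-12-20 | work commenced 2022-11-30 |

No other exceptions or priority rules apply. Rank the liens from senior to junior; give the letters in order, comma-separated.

E, D, B, F, A, C

Effective dates after the stated exceptions: F is treated as recorded 2022-11-30, the work-commencement date.
E is a property-tax lien, so it outranks all other liens regardless of date.
Remaining liens by effective date: D (2021-04-01), B (2022-02-23), F (2022-11-30), C (2023-07-02), A (2023-10-25).
C would otherwise be senior to A, so under the subordination agreement C and A exchange positions.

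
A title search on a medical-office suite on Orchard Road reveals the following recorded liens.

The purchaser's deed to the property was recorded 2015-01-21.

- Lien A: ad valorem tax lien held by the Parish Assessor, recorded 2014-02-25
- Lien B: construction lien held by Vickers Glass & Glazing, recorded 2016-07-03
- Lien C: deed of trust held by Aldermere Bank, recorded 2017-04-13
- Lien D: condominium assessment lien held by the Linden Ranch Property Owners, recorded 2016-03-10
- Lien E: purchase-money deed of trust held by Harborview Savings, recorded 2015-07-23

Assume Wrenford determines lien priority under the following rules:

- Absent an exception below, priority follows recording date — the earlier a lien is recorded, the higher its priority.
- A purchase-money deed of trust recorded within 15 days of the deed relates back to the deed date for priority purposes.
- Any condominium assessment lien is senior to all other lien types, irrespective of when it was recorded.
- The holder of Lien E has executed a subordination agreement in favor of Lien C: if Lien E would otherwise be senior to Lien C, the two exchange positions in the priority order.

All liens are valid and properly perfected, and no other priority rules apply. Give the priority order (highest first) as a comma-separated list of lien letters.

D, A, C, B, E

Effective dates: E was recorded 183 days after the deed, outside the 15-day window, so it keeps its recording date.
D, as a condominium assessment lien, has superpriority and ranks first.
Remaining liens by effective date: A (2014-02-25), E (2015-07-23), B (2016-07-03), C (2017-04-13).
The subordination applies — E was senior to C — so E and C swap.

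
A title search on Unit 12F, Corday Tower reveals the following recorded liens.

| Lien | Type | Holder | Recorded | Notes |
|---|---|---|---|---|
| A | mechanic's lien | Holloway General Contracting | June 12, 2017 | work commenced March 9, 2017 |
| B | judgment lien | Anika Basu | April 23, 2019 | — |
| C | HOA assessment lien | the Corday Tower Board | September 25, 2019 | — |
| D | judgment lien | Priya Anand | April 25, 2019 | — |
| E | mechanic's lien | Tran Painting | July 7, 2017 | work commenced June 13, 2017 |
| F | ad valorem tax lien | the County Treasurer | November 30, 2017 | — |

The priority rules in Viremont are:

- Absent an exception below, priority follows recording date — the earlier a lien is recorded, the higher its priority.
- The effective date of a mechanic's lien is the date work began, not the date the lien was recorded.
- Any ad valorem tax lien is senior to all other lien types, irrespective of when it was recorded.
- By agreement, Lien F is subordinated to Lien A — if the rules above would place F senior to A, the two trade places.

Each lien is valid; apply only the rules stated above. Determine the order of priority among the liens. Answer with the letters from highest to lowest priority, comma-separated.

Adjusting effective dates: A's effective date is March 9, 2017, when work began; E's effective date is June 13, 2017, when work began.
F is an ad valorem tax lien, so it outranks all other liens regardless of date.
Ordering the rest by effective date: A (March 9, 2017), E (June 13, 2017), B (April 23, 2019), D (April 25, 2019), C (September 25, 2019).
The subordination applies — F was senior to A — so F and A swap.

A, F, E, B, D, C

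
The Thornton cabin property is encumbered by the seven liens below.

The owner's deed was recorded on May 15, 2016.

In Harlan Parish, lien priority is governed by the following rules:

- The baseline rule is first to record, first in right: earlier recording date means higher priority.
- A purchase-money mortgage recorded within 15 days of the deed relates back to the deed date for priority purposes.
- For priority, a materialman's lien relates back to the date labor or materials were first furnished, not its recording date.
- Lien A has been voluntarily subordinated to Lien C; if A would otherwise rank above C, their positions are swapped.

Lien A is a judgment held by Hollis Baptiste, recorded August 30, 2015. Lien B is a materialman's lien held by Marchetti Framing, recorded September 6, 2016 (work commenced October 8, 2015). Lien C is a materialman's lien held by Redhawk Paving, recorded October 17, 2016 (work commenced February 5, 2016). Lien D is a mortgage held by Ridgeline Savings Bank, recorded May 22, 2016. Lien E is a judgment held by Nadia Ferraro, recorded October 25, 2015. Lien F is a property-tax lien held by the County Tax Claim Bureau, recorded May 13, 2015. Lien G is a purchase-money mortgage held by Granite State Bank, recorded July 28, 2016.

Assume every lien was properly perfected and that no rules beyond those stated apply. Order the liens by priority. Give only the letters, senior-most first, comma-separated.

Effective dates after the stated exceptions: B is treated as recorded October 8, 2015, the work-commencement date; C's effective date is February 5, 2016, when work began; G was recorded 74 days after the deed, outside the 15-day window, so it keeps its recording date.
By effective date: F (May 13, 2015), A (August 30, 2015), B (October 8, 2015), E (October 25, 2015), C (February 5, 2016), D (May 22, 2016), G (July 28, 2016).
Because A would otherwise rank above C, the subordination swaps them.

F, C, B, E, A, D, G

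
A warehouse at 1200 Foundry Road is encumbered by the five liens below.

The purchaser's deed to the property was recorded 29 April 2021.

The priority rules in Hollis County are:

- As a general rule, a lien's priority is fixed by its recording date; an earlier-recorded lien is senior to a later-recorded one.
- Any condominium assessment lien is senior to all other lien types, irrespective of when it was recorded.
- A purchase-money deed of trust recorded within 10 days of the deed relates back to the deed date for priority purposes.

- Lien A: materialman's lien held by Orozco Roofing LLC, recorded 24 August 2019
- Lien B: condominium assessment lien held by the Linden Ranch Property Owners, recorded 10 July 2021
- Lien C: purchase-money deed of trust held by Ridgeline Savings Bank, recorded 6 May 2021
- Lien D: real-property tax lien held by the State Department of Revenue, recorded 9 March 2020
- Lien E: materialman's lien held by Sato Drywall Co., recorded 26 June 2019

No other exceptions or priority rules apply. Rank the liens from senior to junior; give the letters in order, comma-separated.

Adjusting effective dates: C relates back to the deed date 29 April 2021.
B, as a condominium assessment lien, has superpriority and ranks first.
Ordering the rest by effective date: E (26 June 2019), A (24 August 2019), D (9 March 2020), C (29 April 2021).

B, E, A, D, C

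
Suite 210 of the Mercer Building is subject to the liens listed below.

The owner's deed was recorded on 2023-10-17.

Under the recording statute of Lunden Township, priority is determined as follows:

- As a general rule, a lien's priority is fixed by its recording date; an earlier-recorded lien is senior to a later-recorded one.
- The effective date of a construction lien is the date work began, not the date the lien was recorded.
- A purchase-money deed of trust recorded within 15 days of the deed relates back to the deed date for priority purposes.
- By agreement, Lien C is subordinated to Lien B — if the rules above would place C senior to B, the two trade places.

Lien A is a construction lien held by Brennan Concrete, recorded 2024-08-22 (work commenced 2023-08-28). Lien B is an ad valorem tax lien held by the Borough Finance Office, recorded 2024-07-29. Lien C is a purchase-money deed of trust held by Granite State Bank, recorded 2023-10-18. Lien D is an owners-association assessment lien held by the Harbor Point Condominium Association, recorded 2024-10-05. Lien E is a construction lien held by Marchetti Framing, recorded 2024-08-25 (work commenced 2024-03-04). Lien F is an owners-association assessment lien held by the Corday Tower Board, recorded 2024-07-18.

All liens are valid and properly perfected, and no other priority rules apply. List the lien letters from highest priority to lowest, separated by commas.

A, B, E, F, C, D

Effective dates after the stated exceptions: A's effective date is 2023-08-28, when work began; C relates back to the deed date 2023-10-17; E relates back to 2024-03-04 (work commenced).
By effective date: A (2023-08-28), C (2023-10-17), E (2024-03-04), F (2024-07-18), B (2024-07-29), D (2024-10-05).
C is senior to B before the subordination, so the two trade places.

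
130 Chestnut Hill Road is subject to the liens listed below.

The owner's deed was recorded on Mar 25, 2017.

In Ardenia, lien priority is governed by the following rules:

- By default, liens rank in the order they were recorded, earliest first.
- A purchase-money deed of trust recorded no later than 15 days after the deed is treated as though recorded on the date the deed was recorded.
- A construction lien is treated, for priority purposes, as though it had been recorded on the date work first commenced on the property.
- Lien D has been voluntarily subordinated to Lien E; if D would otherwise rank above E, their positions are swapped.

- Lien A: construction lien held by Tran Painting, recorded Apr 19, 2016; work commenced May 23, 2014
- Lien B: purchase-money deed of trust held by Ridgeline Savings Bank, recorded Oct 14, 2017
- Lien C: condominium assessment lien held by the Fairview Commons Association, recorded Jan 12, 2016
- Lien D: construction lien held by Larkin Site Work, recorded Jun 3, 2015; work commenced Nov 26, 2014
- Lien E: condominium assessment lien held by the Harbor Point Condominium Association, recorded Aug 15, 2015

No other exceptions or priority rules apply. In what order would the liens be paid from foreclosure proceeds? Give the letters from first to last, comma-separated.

First, effective dates: A relates back to May 23, 2014 (work commenced); B was recorded 203 days after the deed, outside the 15-day window, so it keeps its recording date; D relates back to Nov 26, 2014 (work commenced).
By effective date: A (May 23, 2014), D (Nov 26, 2014), E (Aug 15, 2015), C (Jan 12, 2016), B (Oct 14, 2017).
Because D would otherwise rank above E, the subordination swaps them.

A, E, D, C, B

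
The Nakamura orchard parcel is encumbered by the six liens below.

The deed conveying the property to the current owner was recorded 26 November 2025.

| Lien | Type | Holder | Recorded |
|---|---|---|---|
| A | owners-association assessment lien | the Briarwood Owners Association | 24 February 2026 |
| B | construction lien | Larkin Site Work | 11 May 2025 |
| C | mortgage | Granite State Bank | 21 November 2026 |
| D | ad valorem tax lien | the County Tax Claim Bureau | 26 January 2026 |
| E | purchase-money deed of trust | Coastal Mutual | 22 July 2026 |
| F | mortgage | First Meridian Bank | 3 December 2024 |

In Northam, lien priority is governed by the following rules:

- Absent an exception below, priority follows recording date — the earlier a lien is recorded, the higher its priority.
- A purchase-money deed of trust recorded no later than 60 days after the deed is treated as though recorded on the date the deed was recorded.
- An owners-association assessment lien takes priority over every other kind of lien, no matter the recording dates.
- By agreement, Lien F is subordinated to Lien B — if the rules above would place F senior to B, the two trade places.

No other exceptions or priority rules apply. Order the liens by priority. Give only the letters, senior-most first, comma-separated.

A, B, F, D, E, C

Effective dates: E was recorded 238 days after the deed — beyond 60 days — so no relation-back applies.
A, as an owners-association assessment lien, has superpriority and ranks first.
Among the remaining liens, by effective date: F (3 December 2024), B (11 May 2025), D (26 January 2026), E (22 July 2026), C (21 November 2026).
F is senior to B before the subordination, so the two trade places.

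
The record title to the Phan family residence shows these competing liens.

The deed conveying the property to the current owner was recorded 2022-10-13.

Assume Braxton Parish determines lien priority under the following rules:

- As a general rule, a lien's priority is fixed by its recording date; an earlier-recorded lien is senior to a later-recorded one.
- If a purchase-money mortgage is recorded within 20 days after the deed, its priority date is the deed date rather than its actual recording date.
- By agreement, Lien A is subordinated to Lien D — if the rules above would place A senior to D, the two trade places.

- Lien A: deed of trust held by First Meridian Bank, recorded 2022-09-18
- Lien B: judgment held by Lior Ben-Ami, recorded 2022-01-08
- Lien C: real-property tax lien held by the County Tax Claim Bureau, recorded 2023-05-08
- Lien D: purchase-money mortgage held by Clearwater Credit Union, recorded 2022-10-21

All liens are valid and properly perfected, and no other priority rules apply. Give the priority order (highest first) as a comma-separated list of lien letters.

B, D, A, C

First, effective dates: D's effective date is the deed date, 2022-10-13.
Sorted by effective date: B (2022-01-08), A (2022-09-18), D (2022-10-13), C (2023-05-08).
A is senior to D before the subordination, so the two trade places.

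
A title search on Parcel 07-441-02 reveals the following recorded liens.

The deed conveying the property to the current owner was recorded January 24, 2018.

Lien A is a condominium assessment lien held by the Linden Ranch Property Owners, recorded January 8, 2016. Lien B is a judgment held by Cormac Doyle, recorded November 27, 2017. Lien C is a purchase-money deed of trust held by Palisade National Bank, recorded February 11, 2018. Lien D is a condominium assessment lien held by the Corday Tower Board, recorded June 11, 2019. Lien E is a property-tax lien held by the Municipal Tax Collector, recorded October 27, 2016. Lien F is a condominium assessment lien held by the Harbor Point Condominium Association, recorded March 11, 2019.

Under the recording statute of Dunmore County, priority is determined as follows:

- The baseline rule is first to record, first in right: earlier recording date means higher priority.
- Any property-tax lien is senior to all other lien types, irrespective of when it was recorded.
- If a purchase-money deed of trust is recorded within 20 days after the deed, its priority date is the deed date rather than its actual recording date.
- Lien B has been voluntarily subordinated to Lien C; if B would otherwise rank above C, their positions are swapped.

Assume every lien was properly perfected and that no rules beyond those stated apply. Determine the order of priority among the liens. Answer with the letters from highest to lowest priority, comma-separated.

E, A, C, B, F, D

Effective dates after the stated exceptions: C relates back to the deed date January 24, 2018.
As a property-tax lien, E is senior to every other lien.
The other liens, earliest effective date first: A (January 8, 2016), B (November 27, 2017), C (January 24, 2018), F (March 11, 2019), D (June 11, 2019).
B is senior to C before the subordination, so the two trade places.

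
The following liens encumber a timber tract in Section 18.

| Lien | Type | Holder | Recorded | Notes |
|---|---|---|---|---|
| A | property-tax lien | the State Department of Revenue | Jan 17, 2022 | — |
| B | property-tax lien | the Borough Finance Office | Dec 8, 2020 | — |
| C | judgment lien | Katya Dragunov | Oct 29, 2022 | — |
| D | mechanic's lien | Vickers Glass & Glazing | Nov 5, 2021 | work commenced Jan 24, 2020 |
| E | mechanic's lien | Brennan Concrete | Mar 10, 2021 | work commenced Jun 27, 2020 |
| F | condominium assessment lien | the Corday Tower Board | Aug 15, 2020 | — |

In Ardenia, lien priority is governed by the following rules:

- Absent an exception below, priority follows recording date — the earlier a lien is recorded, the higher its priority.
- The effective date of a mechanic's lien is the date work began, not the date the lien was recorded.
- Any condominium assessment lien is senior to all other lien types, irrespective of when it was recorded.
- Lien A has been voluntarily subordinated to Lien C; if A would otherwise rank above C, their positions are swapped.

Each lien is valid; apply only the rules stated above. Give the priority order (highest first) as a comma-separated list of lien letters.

F, D, E, B, C, A

Effective dates after the stated exceptions: D is treated as recorded Jan 24, 2020, the work-commencement date; E relates back to Jun 27, 2020 (work commenced).
As a condominium assessment lien, F is senior to every other lien.
Ordering the rest by effective date: D (Jan 24, 2020), E (Jun 27, 2020), B (Dec 8, 2020), A (Jan 17, 2022), C (Oct 29, 2022).
The subordination applies — A was senior to C — so A and C swap.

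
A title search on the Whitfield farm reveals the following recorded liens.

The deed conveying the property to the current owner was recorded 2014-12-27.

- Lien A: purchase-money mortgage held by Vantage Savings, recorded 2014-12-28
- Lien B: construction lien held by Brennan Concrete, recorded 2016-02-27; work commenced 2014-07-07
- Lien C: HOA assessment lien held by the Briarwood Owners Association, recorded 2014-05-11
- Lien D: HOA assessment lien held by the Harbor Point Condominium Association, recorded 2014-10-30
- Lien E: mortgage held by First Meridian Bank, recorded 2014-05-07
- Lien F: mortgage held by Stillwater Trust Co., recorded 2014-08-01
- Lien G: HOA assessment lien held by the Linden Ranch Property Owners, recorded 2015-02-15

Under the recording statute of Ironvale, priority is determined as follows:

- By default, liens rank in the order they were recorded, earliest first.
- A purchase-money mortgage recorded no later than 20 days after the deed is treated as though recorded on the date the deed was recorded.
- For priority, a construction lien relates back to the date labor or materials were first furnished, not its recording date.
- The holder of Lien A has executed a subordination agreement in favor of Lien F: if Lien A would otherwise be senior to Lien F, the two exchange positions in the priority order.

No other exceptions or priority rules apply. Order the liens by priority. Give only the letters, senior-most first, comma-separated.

E, C, B, F, D, A, G

Effective dates after the stated exceptions: A's effective date is the deed date, 2014-12-27; B is treated as recorded 2014-07-07, the work-commencement date.
By effective date: E (2014-05-07), C (2014-05-11), B (2014-07-07), F (2014-08-01), D (2014-10-30), A (2014-12-27), G (2015-02-15).
A already ranks below F; the subordination has no effect.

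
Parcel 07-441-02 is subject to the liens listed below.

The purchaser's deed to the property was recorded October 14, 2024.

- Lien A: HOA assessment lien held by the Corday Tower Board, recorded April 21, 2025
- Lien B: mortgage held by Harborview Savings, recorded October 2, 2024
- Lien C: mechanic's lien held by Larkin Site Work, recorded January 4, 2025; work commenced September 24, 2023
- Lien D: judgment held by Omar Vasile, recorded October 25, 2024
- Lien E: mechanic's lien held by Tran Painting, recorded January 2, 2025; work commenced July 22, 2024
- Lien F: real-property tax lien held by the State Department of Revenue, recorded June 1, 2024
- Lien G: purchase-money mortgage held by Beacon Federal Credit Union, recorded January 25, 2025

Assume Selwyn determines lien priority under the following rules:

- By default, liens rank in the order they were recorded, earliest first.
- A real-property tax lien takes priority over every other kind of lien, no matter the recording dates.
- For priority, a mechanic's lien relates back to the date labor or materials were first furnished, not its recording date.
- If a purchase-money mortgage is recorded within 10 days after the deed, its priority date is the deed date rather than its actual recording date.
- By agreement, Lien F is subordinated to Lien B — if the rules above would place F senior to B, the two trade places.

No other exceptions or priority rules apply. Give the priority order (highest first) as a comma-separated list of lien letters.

Effective dates: C relates back to September 24, 2023 (work commenced); E's effective date is July 22, 2024, when work began; G was recorded 103 days after the deed — beyond 10 days — so no relation-back applies.
F, as a real-property tax lien, has superpriority and ranks first.
Among the remaining liens, by effective date: C (September 24, 2023), E (July 22, 2024), B (October 2, 2024), D (October 25, 2024), G (January 25, 2025), A (April 21, 2025).
Because F would otherwise rank above B, the subordination swaps them.

B, C, E, F, D, G, A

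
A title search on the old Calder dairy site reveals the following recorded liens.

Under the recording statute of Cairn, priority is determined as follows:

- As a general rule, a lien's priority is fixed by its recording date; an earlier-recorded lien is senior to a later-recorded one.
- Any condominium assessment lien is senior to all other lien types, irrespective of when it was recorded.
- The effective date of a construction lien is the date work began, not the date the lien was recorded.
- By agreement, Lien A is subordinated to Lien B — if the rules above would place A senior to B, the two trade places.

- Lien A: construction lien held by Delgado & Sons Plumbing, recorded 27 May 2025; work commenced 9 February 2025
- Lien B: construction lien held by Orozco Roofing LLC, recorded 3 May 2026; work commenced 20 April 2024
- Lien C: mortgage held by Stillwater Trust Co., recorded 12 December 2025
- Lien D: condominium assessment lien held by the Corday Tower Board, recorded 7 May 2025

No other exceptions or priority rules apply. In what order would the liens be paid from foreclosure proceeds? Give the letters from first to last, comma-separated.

Effective dates: A relates back to 9 February 2025 (work commenced); B's effective date is 20 April 2024, when work began.
As a condominium assessment lien, D is senior to every other lien.
Remaining liens by effective date: B (20 April 2024), A (9 February 2025), C (12 December 2025).
A already ranks below B; the subordination has no effect.

D, B, A, C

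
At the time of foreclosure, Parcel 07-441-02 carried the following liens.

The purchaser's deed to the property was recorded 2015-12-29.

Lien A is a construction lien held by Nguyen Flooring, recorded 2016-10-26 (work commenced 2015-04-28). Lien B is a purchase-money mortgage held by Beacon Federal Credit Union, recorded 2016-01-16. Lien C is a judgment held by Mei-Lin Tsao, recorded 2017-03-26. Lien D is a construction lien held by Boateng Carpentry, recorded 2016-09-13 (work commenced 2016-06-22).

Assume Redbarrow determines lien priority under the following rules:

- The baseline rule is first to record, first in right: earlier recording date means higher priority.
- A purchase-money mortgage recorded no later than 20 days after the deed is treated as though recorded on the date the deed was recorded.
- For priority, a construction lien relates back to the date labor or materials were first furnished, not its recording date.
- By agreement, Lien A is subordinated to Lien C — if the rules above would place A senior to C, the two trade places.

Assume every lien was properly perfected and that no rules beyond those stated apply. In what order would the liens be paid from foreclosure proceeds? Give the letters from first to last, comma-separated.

Adjusting effective dates: A is treated as recorded 2015-04-28, the work-commencement date; B's effective date is the deed date, 2015-12-29; D relates back to 2016-06-22 (work commenced).
Sorted by effective date: A (2015-04-28), B (2015-12-29), D (2016-06-22), C (2017-03-26).
A is senior to C before the subordination, so the two trade places.

C, B, D, A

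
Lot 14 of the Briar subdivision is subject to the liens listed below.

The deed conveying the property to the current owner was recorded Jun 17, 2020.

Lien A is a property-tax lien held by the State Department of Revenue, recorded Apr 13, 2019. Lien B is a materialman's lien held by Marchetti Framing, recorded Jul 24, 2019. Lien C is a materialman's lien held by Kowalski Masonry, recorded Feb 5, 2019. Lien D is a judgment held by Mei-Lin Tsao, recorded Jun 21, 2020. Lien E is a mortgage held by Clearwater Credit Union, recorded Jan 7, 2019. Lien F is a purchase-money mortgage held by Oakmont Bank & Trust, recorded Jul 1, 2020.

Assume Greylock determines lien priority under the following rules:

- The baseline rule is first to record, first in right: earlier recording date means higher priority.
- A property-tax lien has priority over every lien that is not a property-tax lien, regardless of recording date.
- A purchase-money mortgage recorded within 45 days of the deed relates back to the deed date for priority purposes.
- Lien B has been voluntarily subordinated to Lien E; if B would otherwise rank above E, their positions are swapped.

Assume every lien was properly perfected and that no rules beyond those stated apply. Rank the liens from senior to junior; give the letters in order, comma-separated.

A, E, C, B, F, D

First, effective dates: F was recorded within the 45-day window, so its effective date is the deed date Jun 17, 2020.
A, as a property-tax lien, has superpriority and ranks first.
The other liens, earliest effective date first: E (Jan 7, 2019), C (Feb 5, 2019), B (Jul 24, 2019), F (Jun 17, 2020), D (Jun 21, 2020).
Since B is not senior to E, the subordination leaves the order unchanged.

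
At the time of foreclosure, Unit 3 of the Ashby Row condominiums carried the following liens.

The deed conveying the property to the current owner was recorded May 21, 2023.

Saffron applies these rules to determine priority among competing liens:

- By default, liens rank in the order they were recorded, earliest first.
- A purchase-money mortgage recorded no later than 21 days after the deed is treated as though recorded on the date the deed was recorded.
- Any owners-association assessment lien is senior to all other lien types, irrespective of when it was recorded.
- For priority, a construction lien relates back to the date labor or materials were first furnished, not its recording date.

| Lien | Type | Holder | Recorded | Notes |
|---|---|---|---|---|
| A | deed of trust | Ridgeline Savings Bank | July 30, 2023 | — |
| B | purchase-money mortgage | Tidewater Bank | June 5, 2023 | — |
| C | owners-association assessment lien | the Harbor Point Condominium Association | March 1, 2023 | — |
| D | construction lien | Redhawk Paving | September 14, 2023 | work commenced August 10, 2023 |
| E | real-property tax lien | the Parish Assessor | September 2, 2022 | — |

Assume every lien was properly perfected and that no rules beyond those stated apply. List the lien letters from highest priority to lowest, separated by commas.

Effective dates after the stated exceptions: B's effective date is the deed date, May 21, 2023; D relates back to August 10, 2023 (work commenced).
C, as an owners-association assessment lien, has superpriority and ranks first.
The other liens, earliest effective date first: E (September 2, 2022), B (May 21, 2023), A (July 30, 2023), D (August 10, 2023).

C, E, B, A, D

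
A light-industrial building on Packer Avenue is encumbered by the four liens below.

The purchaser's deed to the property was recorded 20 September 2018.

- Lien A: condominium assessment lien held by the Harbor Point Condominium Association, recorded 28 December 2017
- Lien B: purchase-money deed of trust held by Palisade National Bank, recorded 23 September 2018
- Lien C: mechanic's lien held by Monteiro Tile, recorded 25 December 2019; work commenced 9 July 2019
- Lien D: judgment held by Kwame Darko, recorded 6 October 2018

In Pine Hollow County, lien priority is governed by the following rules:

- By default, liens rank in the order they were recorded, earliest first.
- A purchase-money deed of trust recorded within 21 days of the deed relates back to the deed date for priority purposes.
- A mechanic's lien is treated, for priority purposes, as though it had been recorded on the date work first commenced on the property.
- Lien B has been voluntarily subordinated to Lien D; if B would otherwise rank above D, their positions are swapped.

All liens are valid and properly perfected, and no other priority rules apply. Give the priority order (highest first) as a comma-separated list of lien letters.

A, D, B, C

Adjusting effective dates: B's effective date is the deed date, 20 September 2018; C relates back to 9 July 2019 (work commenced).
By effective date: A (28 December 2017), B (20 September 2018), D (6 October 2018), C (9 July 2019).
The subordination applies — B was senior to D — so B and D swap.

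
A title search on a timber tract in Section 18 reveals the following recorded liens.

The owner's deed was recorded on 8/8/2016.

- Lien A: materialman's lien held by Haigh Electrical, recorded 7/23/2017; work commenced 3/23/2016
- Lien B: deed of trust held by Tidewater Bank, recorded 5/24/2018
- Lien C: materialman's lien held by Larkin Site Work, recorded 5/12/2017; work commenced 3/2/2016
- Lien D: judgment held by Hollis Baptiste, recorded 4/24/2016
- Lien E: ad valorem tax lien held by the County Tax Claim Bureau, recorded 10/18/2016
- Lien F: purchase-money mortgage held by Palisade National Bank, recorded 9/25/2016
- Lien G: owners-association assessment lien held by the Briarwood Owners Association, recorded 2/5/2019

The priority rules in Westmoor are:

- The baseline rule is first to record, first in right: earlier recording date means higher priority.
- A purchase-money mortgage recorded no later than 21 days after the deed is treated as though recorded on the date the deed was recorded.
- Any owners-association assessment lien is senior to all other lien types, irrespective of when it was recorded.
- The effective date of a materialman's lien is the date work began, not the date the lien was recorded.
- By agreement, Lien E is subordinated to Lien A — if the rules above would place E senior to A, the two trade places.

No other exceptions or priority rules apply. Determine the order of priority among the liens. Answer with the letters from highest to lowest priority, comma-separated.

First, effective dates: A's effective date is 3/23/2016, when work began; C relates back to 3/2/2016 (work commenced); F missed the 21-day window (48 days after the deed), so its recording date stands.
G, as an owners-association assessment lien, has superpriority and ranks first.
The other liens, earliest effective date first: C (3/2/2016), A (3/23/2016), D (4/24/2016), F (9/25/2016), E (10/18/2016), B (5/24/2018).
E already ranks below A; the subordination has no effect.

G, C, A, D, F, E, B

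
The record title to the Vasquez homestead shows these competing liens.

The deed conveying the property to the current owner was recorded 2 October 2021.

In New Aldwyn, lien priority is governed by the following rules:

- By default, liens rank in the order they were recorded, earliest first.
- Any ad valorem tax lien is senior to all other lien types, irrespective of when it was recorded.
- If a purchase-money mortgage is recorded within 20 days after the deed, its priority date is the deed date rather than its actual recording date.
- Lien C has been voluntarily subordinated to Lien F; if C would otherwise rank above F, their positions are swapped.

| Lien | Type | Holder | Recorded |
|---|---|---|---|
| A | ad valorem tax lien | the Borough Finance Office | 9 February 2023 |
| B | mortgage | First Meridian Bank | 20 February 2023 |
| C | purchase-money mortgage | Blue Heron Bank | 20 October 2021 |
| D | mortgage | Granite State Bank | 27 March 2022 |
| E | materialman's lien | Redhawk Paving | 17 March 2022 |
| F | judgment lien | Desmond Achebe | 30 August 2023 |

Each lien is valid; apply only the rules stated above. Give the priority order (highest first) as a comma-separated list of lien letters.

Effective dates: C's effective date is the deed date, 2 October 2021.
As an ad valorem tax lien, A is senior to every other lien.
The other liens, earliest effective date first: C (2 October 2021), E (17 March 2022), D (27 March 2022), B (20 February 2023), F (30 August 2023).
The subordination applies — C was senior to F — so C and F swap.

A, F, E, D, B, C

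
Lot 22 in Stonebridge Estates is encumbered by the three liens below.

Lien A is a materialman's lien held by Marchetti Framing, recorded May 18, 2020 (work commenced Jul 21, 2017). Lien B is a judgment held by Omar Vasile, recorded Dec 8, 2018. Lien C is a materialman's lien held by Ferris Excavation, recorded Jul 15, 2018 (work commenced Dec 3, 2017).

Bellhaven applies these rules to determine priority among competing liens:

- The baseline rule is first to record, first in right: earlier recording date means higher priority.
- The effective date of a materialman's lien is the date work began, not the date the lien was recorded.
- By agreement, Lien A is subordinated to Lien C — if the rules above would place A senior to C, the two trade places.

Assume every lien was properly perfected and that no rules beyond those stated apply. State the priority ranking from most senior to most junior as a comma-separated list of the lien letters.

Effective dates after the stated exceptions: A's effective date is Jul 21, 2017, when work began; C's effective date is Dec 3, 2017, when work began.
By effective date, earliest first: A (Jul 21, 2017), C (Dec 3, 2017), B (Dec 8, 2018).
A would otherwise be senior to C, so under the subordination agreement A and C exchange positions.

C, A, B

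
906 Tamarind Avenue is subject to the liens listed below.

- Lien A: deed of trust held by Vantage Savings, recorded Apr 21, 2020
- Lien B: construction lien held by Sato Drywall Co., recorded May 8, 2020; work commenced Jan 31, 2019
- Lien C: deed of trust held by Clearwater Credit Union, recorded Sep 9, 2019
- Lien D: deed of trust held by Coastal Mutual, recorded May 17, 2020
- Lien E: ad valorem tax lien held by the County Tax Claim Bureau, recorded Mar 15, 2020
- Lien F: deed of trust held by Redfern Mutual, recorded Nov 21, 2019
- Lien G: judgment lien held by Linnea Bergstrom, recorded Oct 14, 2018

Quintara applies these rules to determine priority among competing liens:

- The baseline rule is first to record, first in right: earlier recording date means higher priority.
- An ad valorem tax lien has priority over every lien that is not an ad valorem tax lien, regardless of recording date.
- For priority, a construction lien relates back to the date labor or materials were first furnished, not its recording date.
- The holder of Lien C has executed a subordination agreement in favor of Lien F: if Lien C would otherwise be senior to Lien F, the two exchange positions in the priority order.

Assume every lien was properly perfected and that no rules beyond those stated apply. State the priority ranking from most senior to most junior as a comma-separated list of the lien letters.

E, G, B, F, C, A, D

Effective dates: B relates back to Jan 31, 2019 (work commenced).
E is an ad valorem tax lien and takes priority over every other lien.
Remaining liens by effective date: G (Oct 14, 2018), B (Jan 31, 2019), C (Sep 9, 2019), F (Nov 21, 2019), A (Apr 21, 2020), D (May 17, 2020).
Because C would otherwise rank above F, the subordination swaps them.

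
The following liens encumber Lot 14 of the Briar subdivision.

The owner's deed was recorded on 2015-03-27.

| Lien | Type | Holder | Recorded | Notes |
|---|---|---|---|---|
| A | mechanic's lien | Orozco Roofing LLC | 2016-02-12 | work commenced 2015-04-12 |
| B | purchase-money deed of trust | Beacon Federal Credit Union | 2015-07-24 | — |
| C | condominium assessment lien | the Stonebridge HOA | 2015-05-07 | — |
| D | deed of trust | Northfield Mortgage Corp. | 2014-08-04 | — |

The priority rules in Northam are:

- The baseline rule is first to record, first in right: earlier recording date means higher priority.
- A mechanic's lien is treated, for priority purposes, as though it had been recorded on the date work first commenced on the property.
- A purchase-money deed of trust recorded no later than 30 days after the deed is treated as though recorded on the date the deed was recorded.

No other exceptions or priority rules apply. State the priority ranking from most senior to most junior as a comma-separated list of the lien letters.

First, effective dates: A is treated as recorded 2015-04-12, the work-commencement date; B was recorded 119 days after the deed, outside the 30-day window, so it keeps its recording date.
Sorted by effective date: D (2014-08-04), A (2015-04-12), C (2015-05-07), B (2015-07-24).

D, A, C, B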